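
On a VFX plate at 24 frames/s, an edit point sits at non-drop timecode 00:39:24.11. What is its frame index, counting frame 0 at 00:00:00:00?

frame 56747

Total seconds to the label: (0 × 3600 + 39 × 60 + 24) = 2364.
Frame index = 2364 × 24 + 11 = 56747.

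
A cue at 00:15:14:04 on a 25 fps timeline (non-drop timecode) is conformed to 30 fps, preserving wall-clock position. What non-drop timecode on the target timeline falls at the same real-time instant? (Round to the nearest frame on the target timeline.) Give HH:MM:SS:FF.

Source frame index: (0×3600 + 15×60 + 14) × 25 + 4 = 22854.
Real time: 22854 / (25) = 22854/25 s.
Target frame: (22854/25) × (30) = 137124/5 ≈ 27424.800 → 27425.
At 30 labels/s: frame 27425 → 00:15:14:05.

00:15:14:05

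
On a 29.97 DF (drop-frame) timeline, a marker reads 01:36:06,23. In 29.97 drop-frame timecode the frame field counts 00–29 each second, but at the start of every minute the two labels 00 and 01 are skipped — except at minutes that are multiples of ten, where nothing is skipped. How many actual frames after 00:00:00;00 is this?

As if non-drop at 30 labels/s: (1 × 3600 + 36 × 60 + 6) × 30 + 23 = 173003.
Minute boundaries passed: 96; those not divisible by 10: 96 − 9 = 87; dropped labels = 2 × 87 = 174.
Actual frame index = 173003 − 174 = 172829.

172829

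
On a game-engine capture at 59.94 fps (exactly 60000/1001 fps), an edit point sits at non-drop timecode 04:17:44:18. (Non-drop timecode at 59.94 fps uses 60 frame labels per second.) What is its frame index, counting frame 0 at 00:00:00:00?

Total seconds to the label: (4 × 3600 + 17 × 60 + 44) = 15464.
Frame index = 15464 × 60 + 18 = 927858.

927858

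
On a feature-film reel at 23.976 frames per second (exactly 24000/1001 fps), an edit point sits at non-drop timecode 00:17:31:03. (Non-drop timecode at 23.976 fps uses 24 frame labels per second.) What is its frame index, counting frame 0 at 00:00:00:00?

frame 25227

Total seconds to the label: (0 × 3600 + 17 × 60 + 31) = 1051.
Frame index = 1051 × 24 + 3 = 25227.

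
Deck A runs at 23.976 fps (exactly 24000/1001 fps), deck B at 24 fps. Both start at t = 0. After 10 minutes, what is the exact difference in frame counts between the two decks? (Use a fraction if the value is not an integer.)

10 min = 600 s.
A emits 24000/1001 × 600 = 14400000/1001 frames; B emits 24 × 600 = 14400.
Difference = 14400/1001 frames (≈ 14.3856); B is ahead of A.

14400/1001 frames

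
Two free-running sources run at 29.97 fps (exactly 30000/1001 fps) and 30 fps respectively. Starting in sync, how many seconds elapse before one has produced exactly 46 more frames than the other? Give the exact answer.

The gap grows by |30 − 30000/1001| = 30/1001 frames per second.
Time for a 46-frame gap: 46 ÷ (30/1001) = 23023/15 s.

23023/15 seconds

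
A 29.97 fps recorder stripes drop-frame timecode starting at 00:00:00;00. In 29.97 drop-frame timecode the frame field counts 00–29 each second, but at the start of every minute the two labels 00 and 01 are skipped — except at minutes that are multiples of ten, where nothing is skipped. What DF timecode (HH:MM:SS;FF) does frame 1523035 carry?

14:06:58;19

Ten DF minutes hold 17982 frames, so frame 1523035 lies in block 84 (frames 1510488–1528469) with 12547 frames into that block.
The block's first minute is 1800 frames and the rest 1798 each; 12547 frames reaches minute 6, so 84 × 18 + 6 × 2 = 1524 labels have been skipped so far.
Adding those back, label number 1523035 + 1524 = 1524559 at 30 labels/s is 50818 s + 19 f = 14 h 6 min 58 s frame 19, i.e. 14:06:58;19.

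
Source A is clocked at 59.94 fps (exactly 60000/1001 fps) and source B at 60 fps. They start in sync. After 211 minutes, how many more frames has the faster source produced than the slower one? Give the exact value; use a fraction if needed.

759600/1001 frames

211 min = 12660 s.
A emits 60000/1001 × 12660 = 759600000/1001 frames; B emits 60 × 12660 = 759600.
Difference = 759600/1001 frames (≈ 758.8412); B is ahead of A.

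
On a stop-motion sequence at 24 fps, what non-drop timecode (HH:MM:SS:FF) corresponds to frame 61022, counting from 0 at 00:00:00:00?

61022 ÷ 24 = 2542 full seconds, remainder 14 frames.
2542 s = 0 h 42 min 22 s.
Timecode: 00:42:22:14.

00:42:22:14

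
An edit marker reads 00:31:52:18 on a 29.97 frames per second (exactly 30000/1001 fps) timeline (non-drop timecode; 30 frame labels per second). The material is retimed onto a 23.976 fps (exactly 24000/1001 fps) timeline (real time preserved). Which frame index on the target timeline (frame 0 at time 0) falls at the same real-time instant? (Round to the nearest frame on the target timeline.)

frame 45902

Source frame index: (0×3600 + 31×60 + 52) × 30 + 18 = 57378.
Real time: 57378 / (30000/1001) = 9572563/5000 s.
Target frame: (9572563/5000) × (24000/1001) = 229512/5 ≈ 45902.400 → 45902.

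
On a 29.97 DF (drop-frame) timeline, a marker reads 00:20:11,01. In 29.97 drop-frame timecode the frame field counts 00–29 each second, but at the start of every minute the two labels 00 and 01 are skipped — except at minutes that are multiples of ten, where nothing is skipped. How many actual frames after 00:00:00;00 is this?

36295

As if non-drop at 30 labels/s: (0 × 3600 + 20 × 60 + 11) × 30 + 1 = 36331.
Minute boundaries passed: 20; those not divisible by 10: 20 − 2 = 18; dropped labels = 2 × 18 = 36.
Actual frame index = 36331 − 36 = 36295.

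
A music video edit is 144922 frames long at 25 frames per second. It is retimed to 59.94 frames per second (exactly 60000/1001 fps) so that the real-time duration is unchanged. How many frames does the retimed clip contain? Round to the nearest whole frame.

Frames at target rate = 144922 × (60000/1001) / (25) = 347812800/1001 ≈ 347465.335.
Nearest whole frame: 347465.

347465 frames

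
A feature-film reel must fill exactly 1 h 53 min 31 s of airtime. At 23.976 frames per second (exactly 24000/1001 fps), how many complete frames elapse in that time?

163300 frames

1 h 53 min 31 s = 6811 s.
Frames = 6811 × 24000/1001 = 23352000/143 ≈ 163300.6993.
Complete frames: 163300.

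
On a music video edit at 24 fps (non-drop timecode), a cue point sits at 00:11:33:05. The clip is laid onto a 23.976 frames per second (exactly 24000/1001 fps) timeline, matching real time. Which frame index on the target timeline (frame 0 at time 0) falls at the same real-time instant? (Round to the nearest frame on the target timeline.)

frame 16620

Source frame index: (0×3600 + 11×60 + 33) × 24 + 5 = 16637.
Real time: 16637 / (24) = 16637/24 s.
Target frame: (16637/24) × (24000/1001) = 16637000/1001 ≈ 16620.380 → 16620.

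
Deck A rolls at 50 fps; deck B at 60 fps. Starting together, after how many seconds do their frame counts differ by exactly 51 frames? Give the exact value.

The gap grows by |60 − 50| = 10 frames per second.
Time for a 51-frame gap: 51 ÷ (10) = 5.1 s.

5.1 seconds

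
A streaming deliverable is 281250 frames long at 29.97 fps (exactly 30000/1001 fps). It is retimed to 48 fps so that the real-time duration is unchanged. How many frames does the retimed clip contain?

450450 frames

Target frames = source frames × (target rate / source rate) = 281250 × (48)/(30000/1001) = 281250 × 1001/625 = 450450.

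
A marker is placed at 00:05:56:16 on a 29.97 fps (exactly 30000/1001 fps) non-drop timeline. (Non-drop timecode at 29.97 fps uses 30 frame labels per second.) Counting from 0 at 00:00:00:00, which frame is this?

frame 10696

Total seconds to the label: (0 × 3600 + 5 × 60 + 56) = 356.
Frame index = 356 × 30 + 16 = 10696.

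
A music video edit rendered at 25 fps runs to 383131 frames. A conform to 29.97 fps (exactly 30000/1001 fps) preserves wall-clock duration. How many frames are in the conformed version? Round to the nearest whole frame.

459298 frames

Frames at target rate = 383131 × (30000/1001) / (25) = 65679600/143 ≈ 459297.902.
Nearest whole frame: 459298.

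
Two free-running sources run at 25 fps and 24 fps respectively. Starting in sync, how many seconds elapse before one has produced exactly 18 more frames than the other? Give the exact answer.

18 seconds

The gap grows by |24 − 25| = 1 frame per second.
Time for a 18-frame gap: 18 ÷ (1) = 18 s.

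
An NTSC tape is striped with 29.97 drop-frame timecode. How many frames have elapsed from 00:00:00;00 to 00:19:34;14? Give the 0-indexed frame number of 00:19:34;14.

As if non-drop at 30 labels/s: (0 × 3600 + 19 × 60 + 34) × 30 + 14 = 35234.
Minute boundaries passed: 19; those not divisible by 10: 19 − 1 = 18; dropped labels = 2 × 18 = 36.
Actual frame index = 35234 − 36 = 35198.

35198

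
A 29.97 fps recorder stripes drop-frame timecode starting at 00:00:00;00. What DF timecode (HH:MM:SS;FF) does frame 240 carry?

Each 10-minute DF block holds 10 × 60 × 30 − 9 × 2 = 17982 frames. 240 ÷ 17982 → 0 full blocks, remainder 240.
Within the partial block the first minute is 1800 frames and each further minute 1798, so 0 further minute boundaries passed. Total skipped labels = 18 × 0 + 2 × 0 = 0.
Non-drop label index = 240 + 0 = 240; at 30 labels/s that is 00:00:08:00, i.e. DF 00:00:08;00.

00:00:08;00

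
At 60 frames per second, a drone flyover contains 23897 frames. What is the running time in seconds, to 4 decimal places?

398.2833 seconds

Running time = 23897 × 1/60 = 23897/60 s ≈ 398.2833 s.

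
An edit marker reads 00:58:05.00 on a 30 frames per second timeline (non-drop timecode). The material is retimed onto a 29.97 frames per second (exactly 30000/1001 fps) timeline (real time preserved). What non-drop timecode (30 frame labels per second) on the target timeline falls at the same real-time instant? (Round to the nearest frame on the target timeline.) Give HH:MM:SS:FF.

Source frame index: (0×3600 + 58×60 + 5) × 30 + 0 = 104550.
Real time: 104550 / (30) = 3485 s.
Target frame: (3485) × (30000/1001) = 104550000/1001 ≈ 104445.554 → 104446.
At 30 labels/s: frame 104446 → 00:58:01:16.

00:58:01:16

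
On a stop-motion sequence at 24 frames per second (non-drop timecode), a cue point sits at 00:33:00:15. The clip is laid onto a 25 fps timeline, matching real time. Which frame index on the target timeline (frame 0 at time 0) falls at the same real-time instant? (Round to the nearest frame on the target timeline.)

Source frame index: (0×3600 + 33×60 + 0) × 24 + 15 = 47535.
Real time: 47535 / (24) = 15845/8 s.
Target frame: (15845/8) × (25) = 396125/8 ≈ 49515.625 → 49516.

frame 49516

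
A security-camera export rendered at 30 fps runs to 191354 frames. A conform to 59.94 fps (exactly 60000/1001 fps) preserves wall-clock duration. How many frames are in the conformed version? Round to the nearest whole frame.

Frames at target rate = 191354 × (60000/1001) / (30) = 382708000/1001 ≈ 382325.674.
Nearest whole frame: 382326.

382326 frames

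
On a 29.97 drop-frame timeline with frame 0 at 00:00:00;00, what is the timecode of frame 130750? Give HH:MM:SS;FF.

Each 10-minute DF block holds 10 × 60 × 30 − 9 × 2 = 17982 frames. 130750 ÷ 17982 → 7 full blocks, remainder 4876.
Within the partial block the first minute is 1800 frames and each further minute 1798, so 2 further minute boundaries passed. Total skipped labels = 18 × 7 + 2 × 2 = 130.
Non-drop label index = 130750 + 130 = 130880; at 30 labels/s that is 01:12:42:20, i.e. DF 01:12:42;20.

01:12:42;20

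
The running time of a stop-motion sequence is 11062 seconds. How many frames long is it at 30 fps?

Frames = 11062 × 30 = 331860.

331860 frames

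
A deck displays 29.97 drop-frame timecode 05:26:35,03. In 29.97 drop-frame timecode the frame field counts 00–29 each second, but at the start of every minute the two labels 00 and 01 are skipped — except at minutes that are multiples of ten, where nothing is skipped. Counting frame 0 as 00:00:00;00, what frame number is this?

587265

As if non-drop at 30 labels/s: (5 × 3600 + 26 × 60 + 35) × 30 + 3 = 587853.
Minute boundaries passed: 326; those not divisible by 10: 326 − 32 = 294; dropped labels = 2 × 294 = 588.
Actual frame index = 587853 − 588 = 587265.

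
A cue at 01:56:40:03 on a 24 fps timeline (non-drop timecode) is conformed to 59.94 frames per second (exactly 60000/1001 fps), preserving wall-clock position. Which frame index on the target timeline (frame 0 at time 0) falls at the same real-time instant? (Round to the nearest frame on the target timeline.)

frame 419588

Source frame index: (1×3600 + 56×60 + 40) × 24 + 3 = 168003.
Real time: 168003 / (24) = 56001/8 s.
Target frame: (56001/8) × (60000/1001) = 38182500/91 ≈ 419587.912 → 419588.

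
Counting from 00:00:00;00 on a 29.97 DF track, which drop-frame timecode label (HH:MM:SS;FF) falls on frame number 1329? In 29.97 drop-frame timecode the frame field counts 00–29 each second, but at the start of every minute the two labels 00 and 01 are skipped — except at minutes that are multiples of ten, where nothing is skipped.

00:00:44;09

Each 10-minute DF block holds 10 × 60 × 30 − 9 × 2 = 17982 frames. 1329 ÷ 17982 → 0 full blocks, remainder 1329.
Within the partial block the first minute is 1800 frames and each further minute 1798, so 0 further minute boundaries passed. Total skipped labels = 18 × 0 + 2 × 0 = 0.
Non-drop label index = 1329 + 0 = 1329; at 30 labels/s that is 00:00:44:09, i.e. DF 00:00:44;09.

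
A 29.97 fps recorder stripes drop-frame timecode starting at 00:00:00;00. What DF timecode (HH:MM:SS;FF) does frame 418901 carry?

Ten DF minutes hold 17982 frames, so frame 418901 lies in block 23 (frames 413586–431567) with 5315 frames into that block.
The block's first minute is 1800 frames and the rest 1798 each; 5315 frames reaches minute 2, so 23 × 18 + 2 × 2 = 418 labels have been skipped so far.
Adding those back, label number 418901 + 418 = 419319 at 30 labels/s is 13977 s + 9 f = 3 h 52 min 57 s frame 9, i.e. 03:52:57;09.

03:52:57;09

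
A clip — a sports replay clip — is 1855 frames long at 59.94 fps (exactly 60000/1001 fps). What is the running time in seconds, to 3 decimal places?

Running time = 1855 × 1001/60000 = 371371/12000 s ≈ 30.948 s.

30.948 seconds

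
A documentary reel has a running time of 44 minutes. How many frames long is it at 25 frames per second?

44 min = 2640 s.
Frames = 2640 × 25 = 66000.

66000 frames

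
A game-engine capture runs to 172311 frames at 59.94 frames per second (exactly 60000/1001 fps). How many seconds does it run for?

2874.72185 seconds

Running time = 172311 / (60000/1001) = 2874.72185 s.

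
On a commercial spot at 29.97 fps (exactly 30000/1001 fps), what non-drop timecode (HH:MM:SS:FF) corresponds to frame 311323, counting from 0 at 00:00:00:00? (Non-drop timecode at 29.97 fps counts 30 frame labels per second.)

311323 ÷ 30 = 10377 full seconds, remainder 13 frames.
10377 s = 2 h 52 min 57 s.
Timecode: 02:52:57:13.

02:52:57:13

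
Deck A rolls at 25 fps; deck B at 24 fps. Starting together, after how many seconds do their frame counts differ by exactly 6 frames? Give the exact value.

6 seconds

The gap grows by |24 − 25| = 1 frame per second.
Time for a 6-frame gap: 6 ÷ (1) = 6 s.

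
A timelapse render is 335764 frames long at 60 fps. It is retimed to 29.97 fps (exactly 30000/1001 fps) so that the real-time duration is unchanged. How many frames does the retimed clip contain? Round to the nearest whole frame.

Frames at target rate = 335764 × (30000/1001) / (60) = 1174000/7 ≈ 167714.286.
Nearest whole frame: 167714.

167714 frames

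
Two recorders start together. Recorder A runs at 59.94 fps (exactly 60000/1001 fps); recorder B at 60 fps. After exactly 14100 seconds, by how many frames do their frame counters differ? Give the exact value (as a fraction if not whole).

A emits 60000/1001 × 14100 = 846000000/1001 frames; B emits 60 × 14100 = 846000.
Difference = 846000/1001 frames (≈ 845.1548); B is ahead of A.

846000/1001 frames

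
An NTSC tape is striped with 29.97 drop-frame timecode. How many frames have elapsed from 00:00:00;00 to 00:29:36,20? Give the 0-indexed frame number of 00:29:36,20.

53246

Complete 10-minute blocks: 2, each 17982 frames → 35964.
Remaining 9 whole minutes in the current block: 1800 + 8 × 1798 = 16184 frames.
Within the current minute: 36 × 30 + 20 − 2 = 1098 (labels ;00/;01 skipped at this minute). Total = 35964 + 16184 + 1098 = 53246.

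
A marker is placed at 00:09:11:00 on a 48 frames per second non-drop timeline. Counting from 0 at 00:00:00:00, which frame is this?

Total seconds to the label: (0 × 3600 + 9 × 60 + 11) = 551.
Frame index = 551 × 48 + 0 = 26448.

26448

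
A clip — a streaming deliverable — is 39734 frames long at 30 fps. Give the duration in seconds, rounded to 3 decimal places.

Running time = 39734 × 1/30 = 19867/15 s ≈ 1324.467 s.

1324.467 seconds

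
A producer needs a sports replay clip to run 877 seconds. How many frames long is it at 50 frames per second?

Frames = 877 × 50 = 43850.

43850 frames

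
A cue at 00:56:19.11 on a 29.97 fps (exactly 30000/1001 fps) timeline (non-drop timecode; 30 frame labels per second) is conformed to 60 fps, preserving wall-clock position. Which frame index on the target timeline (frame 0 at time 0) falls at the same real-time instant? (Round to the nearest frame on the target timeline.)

frame 202965

Source frame index: (0×3600 + 56×60 + 19) × 30 + 11 = 101381.
Real time: 101381 / (30000/1001) = 101482381/30000 s.
Target frame: (101482381/30000) × (60) = 101482381/500 ≈ 202964.762 → 202965.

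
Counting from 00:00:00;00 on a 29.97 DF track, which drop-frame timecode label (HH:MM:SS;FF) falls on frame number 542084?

05:01:27;16

Each 10-minute DF block holds 10 × 60 × 30 − 9 × 2 = 17982 frames. 542084 ÷ 17982 → 30 full blocks, remainder 2624.
Within the partial block the first minute is 1800 frames and each further minute 1798, so 1 further minute boundary passed. Total skipped labels = 18 × 30 + 2 × 1 = 542.
Non-drop label index = 542084 + 542 = 542626; at 30 labels/s that is 05:01:27:16, i.e. DF 05:01:27;16.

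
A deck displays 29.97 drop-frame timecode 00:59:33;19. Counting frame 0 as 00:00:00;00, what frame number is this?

107101

Complete 10-minute blocks: 5, each 17982 frames → 89910.
Remaining 9 whole minutes in the current block: 1800 + 8 × 1798 = 16184 frames.
Within the current minute: 33 × 30 + 19 − 2 = 1007 (labels ;00/;01 skipped at this minute). Total = 89910 + 16184 + 1007 = 107101.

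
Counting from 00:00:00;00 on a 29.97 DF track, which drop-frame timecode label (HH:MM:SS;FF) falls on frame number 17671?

00:09:49;19

Each 10-minute DF block holds 10 × 60 × 30 − 9 × 2 = 17982 frames. 17671 ÷ 17982 → 0 full blocks, remainder 17671.
Within the partial block the first minute is 1800 frames and each further minute 1798, so 9 further minute boundaries passed. Total skipped labels = 18 × 0 + 2 × 9 = 18.
Non-drop label index = 17671 + 18 = 17689; at 30 labels/s that is 00:09:49:19, i.e. DF 00:09:49;19.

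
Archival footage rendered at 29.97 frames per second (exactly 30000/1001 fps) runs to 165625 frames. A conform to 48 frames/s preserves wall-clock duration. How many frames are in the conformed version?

265265 frames

Target frames = source frames × (target rate / source rate) = 165625 × (48)/(30000/1001) = 165625 × 1001/625 = 265265.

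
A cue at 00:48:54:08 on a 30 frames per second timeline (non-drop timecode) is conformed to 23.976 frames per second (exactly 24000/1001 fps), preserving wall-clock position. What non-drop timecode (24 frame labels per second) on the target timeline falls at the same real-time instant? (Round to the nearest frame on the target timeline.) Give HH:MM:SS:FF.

00:48:51:08

Source frame index: (0×3600 + 48×60 + 54) × 30 + 8 = 88028.
Real time: 88028 / (30) = 44014/15 s.
Target frame: (44014/15) × (24000/1001) = 70422400/1001 ≈ 70352.048 → 70352.
At 24 labels/s: frame 70352 → 00:48:51:08.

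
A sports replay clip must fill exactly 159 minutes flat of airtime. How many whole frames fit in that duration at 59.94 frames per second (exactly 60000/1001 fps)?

159 min = 9540 s.
Frames = 9540 × 60000/1001 = 572400000/1001 ≈ 571828.1718.
Complete frames: 571828.

571828 frames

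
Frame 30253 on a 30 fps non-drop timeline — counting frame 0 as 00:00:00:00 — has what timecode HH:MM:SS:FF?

00:16:48:13

30253 ÷ 30 = 1008 full seconds, remainder 13 frames.
1008 s = 0 h 16 min 48 s.
Timecode: 00:16:48:13.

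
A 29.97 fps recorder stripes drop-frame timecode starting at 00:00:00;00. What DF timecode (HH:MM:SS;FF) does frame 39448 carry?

Ten DF minutes hold 17982 frames, so frame 39448 lies in block 2 (frames 35964–53945) with 3484 frames into that block.
The block's first minute is 1800 frames and the rest 1798 each; 3484 frames reaches minute 1, so 2 × 18 + 1 × 2 = 38 labels have been skipped so far.
Adding those back, label number 39448 + 38 = 39486 at 30 labels/s is 1316 s + 6 f = 0 h 21 min 56 s frame 6, i.e. 00:21:56;06.

00:21:56;06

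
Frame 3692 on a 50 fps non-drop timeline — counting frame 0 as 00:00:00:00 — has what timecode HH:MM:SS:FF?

00:01:13:42

3692 ÷ 50 = 73 full seconds, remainder 42 frames.
73 s = 0 h 1 min 13 s.
Timecode: 00:01:13:42.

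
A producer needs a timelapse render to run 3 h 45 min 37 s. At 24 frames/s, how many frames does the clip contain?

324888 frames

3 h 45 min 37 s = 13537 s.
Frames = 13537 × 24 = 324888.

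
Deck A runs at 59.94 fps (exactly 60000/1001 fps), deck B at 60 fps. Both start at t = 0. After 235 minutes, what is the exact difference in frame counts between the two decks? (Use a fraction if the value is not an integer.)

235 min = 14100 s.
A emits 60000/1001 × 14100 = 846000000/1001 frames; B emits 60 × 14100 = 846000.
Difference = 846000/1001 frames (≈ 845.1548); B is ahead of A.

846000/1001 frames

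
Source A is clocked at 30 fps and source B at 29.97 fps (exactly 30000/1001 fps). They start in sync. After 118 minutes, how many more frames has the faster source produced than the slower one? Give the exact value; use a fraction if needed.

212400/1001 frames

118 min = 7080 s.
A emits 30 × 7080 = 212400 frames; B emits 30000/1001 × 7080 = 212400000/1001.
Difference = 212400/1001 frames (≈ 212.1878); B is behind A.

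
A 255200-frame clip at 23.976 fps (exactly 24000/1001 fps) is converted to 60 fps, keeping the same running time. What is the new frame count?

Target frames = source frames × (target rate / source rate) = 255200 × (60)/(24000/1001) = 255200 × 1001/400 = 638638.

638638 frames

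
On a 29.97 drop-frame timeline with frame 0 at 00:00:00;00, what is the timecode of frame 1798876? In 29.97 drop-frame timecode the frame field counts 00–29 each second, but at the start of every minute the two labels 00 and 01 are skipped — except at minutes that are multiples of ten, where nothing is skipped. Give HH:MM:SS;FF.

16:40:22;16

Each 10-minute DF block holds 10 × 60 × 30 − 9 × 2 = 17982 frames. 1798876 ÷ 17982 → 100 full blocks, remainder 676.
Within the partial block the first minute is 1800 frames and each further minute 1798, so 0 further minute boundaries passed. Total skipped labels = 18 × 100 + 2 × 0 = 1800.
Non-drop label index = 1798876 + 1800 = 1800676; at 30 labels/s that is 16:40:22:16, i.e. DF 16:40:22;16.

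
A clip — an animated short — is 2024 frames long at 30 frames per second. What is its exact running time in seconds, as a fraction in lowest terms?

Running time = 2024 ÷ (30) = 2024 × 1/30 = 1012/15 s.

1012/15 seconds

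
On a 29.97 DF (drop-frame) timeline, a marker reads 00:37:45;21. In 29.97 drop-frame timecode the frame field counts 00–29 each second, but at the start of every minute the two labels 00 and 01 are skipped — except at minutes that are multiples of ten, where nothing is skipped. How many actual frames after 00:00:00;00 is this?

Complete 10-minute blocks: 3, each 17982 frames → 53946.
Remaining 7 whole minutes in the current block: 1800 + 6 × 1798 = 12588 frames.
Within the current minute: 45 × 30 + 21 − 2 = 1369 (labels ;00/;01 skipped at this minute). Total = 53946 + 12588 + 1369 = 67903.

67903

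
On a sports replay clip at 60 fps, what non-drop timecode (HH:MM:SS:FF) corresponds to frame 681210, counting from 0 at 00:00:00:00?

03:09:13:30

681210 ÷ 60 = 11353 full seconds, remainder 30 frames.
11353 s = 3 h 9 min 13 s.
Timecode: 03:09:13:30.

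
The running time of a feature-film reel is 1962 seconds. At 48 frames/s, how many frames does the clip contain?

Frames = 1962 × 48 = 94176.

94176 frames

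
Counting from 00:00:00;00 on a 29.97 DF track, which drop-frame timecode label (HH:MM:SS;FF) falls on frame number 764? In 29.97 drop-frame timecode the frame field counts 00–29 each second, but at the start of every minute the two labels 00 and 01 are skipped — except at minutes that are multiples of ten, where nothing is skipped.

Each 10-minute DF block holds 10 × 60 × 30 − 9 × 2 = 17982 frames. 764 ÷ 17982 → 0 full blocks, remainder 764.
Within the partial block the first minute is 1800 frames and each further minute 1798, so 0 further minute boundaries passed. Total skipped labels = 18 × 0 + 2 × 0 = 0.
Non-drop label index = 764 + 0 = 764; at 30 labels/s that is 00:00:25:14, i.e. DF 00:00:25;14.

00:00:25;14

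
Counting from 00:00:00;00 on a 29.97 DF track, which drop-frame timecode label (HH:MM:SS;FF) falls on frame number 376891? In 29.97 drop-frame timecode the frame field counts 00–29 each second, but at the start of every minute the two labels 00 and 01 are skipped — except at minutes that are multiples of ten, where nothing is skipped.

03:29:35;19

Ten DF minutes hold 17982 frames, so frame 376891 lies in block 20 (frames 359640–377621) with 17251 frames into that block.
The block's first minute is 1800 frames and the rest 1798 each; 17251 frames reaches minute 9, so 20 × 18 + 9 × 2 = 378 labels have been skipped so far.
Adding those back, label number 376891 + 378 = 377269 at 30 labels/s is 12575 s + 19 f = 3 h 29 min 35 s frame 19, i.e. 03:29:35;19.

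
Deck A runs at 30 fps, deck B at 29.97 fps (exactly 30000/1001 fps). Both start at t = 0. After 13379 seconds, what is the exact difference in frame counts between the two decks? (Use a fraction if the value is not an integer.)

A emits 30 × 13379 = 401370 frames; B emits 30000/1001 × 13379 = 401370000/1001.
Difference = 401370/1001 frames (≈ 400.9690); B is behind A.

401370/1001 frames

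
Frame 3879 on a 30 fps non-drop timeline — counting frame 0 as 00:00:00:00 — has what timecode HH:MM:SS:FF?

00:02:09:09

3879 ÷ 30 = 129 full seconds, remainder 9 frames.
129 s = 0 h 2 min 9 s.
Timecode: 00:02:09:09.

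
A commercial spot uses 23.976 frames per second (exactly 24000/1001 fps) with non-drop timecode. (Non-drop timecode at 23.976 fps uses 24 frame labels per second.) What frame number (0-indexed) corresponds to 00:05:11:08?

Total seconds to the label: (0 × 3600 + 5 × 60 + 11) = 311.
Frame index = 311 × 24 + 8 = 7472.

frame 7472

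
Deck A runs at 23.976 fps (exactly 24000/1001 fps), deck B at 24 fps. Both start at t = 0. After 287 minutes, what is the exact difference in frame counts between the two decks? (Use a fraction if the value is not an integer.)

59040/143 frames

287 min = 17220 s.
A emits 24000/1001 × 17220 = 59040000/143 frames; B emits 24 × 17220 = 413280.
Difference = 59040/143 frames (≈ 412.8671); B is ahead of A.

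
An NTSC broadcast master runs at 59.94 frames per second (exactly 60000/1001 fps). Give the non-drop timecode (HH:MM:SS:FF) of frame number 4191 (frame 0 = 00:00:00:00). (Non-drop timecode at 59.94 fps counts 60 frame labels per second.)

00:01:09:51

4191 ÷ 60 = 69 full seconds, remainder 51 frames.
69 s = 0 h 1 min 9 s.
Timecode: 00:01:09:51.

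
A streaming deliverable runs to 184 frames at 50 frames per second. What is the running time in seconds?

3.68 seconds

Running time = 184 / (50) = 3.68 s.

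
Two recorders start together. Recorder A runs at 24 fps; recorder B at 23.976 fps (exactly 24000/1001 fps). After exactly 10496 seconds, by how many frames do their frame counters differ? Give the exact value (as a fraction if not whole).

A emits 24 × 10496 = 251904 frames; B emits 24000/1001 × 10496 = 251904000/1001.
Difference = 251904/1001 frames (≈ 251.6523); B is behind A.

251904/1001 frames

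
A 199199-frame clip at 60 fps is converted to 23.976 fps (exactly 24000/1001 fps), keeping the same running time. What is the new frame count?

79600 frames

Target frames = source frames × (target rate / source rate) = 199199 × (24000/1001)/(60) = 199199 × 400/1001 = 79600.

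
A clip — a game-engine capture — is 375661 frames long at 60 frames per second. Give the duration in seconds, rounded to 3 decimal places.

Running time = 375661 × 1/60 = 375661/60 s ≈ 6261.017 s.

6261.017 seconds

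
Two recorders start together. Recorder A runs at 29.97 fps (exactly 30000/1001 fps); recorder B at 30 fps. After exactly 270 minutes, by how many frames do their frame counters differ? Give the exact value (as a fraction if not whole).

270 min = 16200 s.
A emits 30000/1001 × 16200 = 486000000/1001 frames; B emits 30 × 16200 = 486000.
Difference = 486000/1001 frames (≈ 485.5145); B is ahead of A.

486000/1001 frames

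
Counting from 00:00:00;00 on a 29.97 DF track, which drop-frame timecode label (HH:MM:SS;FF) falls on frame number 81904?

00:45:32;26

Each 10-minute DF block holds 10 × 60 × 30 − 9 × 2 = 17982 frames. 81904 ÷ 17982 → 4 full blocks, remainder 9976.
Within the partial block the first minute is 1800 frames and each further minute 1798, so 5 further minute boundaries passed. Total skipped labels = 18 × 4 + 2 × 5 = 82.
Non-drop label index = 81904 + 82 = 81986; at 30 labels/s that is 00:45:32:26, i.e. DF 00:45:32;26.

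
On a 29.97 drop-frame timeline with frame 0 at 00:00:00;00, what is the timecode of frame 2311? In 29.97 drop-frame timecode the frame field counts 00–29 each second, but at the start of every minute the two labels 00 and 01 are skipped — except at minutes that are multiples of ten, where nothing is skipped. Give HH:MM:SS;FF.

00:01:17;03

Ten DF minutes hold 17982 frames, so frame 2311 lies in block 0 (frames 0–17981) with 2311 frames into that block.
The block's first minute is 1800 frames and the rest 1798 each; 2311 frames reaches minute 1, so 0 × 18 + 1 × 2 = 2 labels have been skipped so far.
Adding those back, label number 2311 + 2 = 2313 at 30 labels/s is 77 s + 3 f = 0 h 1 min 17 s frame 3, i.e. 00:01:17;03.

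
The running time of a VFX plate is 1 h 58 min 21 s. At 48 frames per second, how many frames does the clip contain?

1 h 58 min 21 s = 7101 s.
Frames = 7101 × 48 = 340848.

340848 frames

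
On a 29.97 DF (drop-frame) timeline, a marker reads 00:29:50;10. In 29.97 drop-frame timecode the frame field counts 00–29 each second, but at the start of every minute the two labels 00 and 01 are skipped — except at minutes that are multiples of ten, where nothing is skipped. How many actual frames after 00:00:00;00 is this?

As if non-drop at 30 labels/s: (0 × 3600 + 29 × 60 + 50) × 30 + 10 = 53710.
Minute boundaries passed: 29; those not divisible by 10: 29 − 2 = 27; dropped labels = 2 × 27 = 54.
Actual frame index = 53710 − 54 = 53656.

53656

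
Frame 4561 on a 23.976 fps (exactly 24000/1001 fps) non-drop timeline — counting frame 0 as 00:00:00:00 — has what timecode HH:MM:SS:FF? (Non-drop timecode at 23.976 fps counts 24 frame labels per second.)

00:03:10:01

4561 ÷ 24 = 190 full seconds, remainder 1 frame.
190 s = 0 h 3 min 10 s.
Timecode: 00:03:10:01.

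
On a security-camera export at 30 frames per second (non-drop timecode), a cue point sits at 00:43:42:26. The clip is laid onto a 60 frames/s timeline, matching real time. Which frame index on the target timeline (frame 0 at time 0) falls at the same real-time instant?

frame 157372

Source frame index: (0×3600 + 43×60 + 42) × 30 + 26 = 78686.
Real time: 78686 / (30) = 39343/15 s.
Target frame: (39343/15) × (60) = 157372.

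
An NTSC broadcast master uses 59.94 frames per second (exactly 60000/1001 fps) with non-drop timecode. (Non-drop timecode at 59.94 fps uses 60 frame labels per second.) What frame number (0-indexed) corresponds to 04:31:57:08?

Total seconds to the label: (4 × 3600 + 31 × 60 + 57) = 16317.
Frame index = 16317 × 60 + 8 = 979028.

979028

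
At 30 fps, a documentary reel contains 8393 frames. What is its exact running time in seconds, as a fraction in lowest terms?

Running time = 8393 ÷ (30) = 8393 × 1/30 = 8393/30 s.

8393/30 seconds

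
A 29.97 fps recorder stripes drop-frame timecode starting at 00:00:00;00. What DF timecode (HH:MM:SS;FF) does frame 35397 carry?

00:19:41;03

Each 10-minute DF block holds 10 × 60 × 30 − 9 × 2 = 17982 frames. 35397 ÷ 17982 → 1 full block, remainder 17415.
Within the partial block the first minute is 1800 frames and each further minute 1798, so 9 further minute boundaries passed. Total skipped labels = 18 × 1 + 2 × 9 = 36.
Non-drop label index = 35397 + 36 = 35433; at 30 labels/s that is 00:19:41:03, i.e. DF 00:19:41;03.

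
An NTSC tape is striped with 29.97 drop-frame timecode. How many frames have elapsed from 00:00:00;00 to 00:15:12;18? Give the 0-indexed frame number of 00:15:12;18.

27350

As if non-drop at 30 labels/s: (0 × 3600 + 15 × 60 + 12) × 30 + 18 = 27378.
Minute boundaries passed: 15; those not divisible by 10: 15 − 1 = 14; dropped labels = 2 × 14 = 28.
Actual frame index = 27378 − 28 = 27350.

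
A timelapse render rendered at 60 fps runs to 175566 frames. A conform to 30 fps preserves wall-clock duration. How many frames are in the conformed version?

87783 frames

Target frames = source frames × (target rate / source rate) = 175566 × (30)/(60) = 175566 × 1/2 = 87783.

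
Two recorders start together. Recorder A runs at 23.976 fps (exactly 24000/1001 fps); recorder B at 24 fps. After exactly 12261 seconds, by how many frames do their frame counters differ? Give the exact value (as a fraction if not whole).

294264/1001 frames

A emits 24000/1001 × 12261 = 294264000/1001 frames; B emits 24 × 12261 = 294264.
Difference = 294264/1001 frames (≈ 293.9700); B is ahead of A.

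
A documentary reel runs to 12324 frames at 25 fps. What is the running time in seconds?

492.96 seconds

Running time = 12324 / (25) = 492.96 s.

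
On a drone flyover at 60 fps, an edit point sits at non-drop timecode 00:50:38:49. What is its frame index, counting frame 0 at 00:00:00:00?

182329

Total seconds to the label: (0 × 3600 + 50 × 60 + 38) = 3038.
Frame index = 3038 × 60 + 49 = 182329.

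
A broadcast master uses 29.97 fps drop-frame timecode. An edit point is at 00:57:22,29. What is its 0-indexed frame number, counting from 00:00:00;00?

As if non-drop at 30 labels/s: (0 × 3600 + 57 × 60 + 22) × 30 + 29 = 103289.
Minute boundaries passed: 57; those not divisible by 10: 57 − 5 = 52; dropped labels = 2 × 52 = 104.
Actual frame index = 103289 − 104 = 103185.

103185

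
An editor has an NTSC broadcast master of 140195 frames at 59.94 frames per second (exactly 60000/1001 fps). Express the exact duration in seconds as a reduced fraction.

28067039/12000 seconds

Running time = 140195 ÷ (60000/1001) = 140195 × 1001/60000 = 28067039/12000 s.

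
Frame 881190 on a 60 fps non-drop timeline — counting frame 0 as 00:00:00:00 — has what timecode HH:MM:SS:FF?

881190 ÷ 60 = 14686 full seconds, remainder 30 frames.
14686 s = 4 h 4 min 46 s.
Timecode: 04:04:46:30.

04:04:46:30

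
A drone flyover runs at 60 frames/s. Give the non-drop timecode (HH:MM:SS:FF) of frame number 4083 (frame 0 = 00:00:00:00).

4083 ÷ 60 = 68 full seconds, remainder 3 frames.
68 s = 0 h 1 min 8 s.
Timecode: 00:01:08:03.

00:01:08:03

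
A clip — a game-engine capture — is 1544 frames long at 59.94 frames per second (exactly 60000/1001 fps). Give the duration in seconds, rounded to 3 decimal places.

25.759 seconds

Running time = 1544 × 1001/60000 = 193193/7500 s ≈ 25.759 s.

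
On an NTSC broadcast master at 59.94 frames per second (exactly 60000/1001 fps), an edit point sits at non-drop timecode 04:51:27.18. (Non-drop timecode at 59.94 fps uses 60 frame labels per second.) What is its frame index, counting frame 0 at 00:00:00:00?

Total seconds to the label: (4 × 3600 + 51 × 60 + 27) = 17487.
Frame index = 17487 × 60 + 18 = 1049238.

1049238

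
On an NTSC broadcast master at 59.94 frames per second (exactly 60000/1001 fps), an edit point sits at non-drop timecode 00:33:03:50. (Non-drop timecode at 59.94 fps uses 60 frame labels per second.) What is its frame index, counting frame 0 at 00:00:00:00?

119030

Total seconds to the label: (0 × 3600 + 33 × 60 + 3) = 1983.
Frame index = 1983 × 60 + 50 = 119030.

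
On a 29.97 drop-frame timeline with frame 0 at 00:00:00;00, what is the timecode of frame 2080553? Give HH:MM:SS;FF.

19:17:01;07

Ten DF minutes hold 17982 frames, so frame 2080553 lies in block 115 (frames 2067930–2085911) with 12623 frames into that block.
The block's first minute is 1800 frames and the rest 1798 each; 12623 frames reaches minute 7, so 115 × 18 + 7 × 2 = 2084 labels have been skipped so far.
Adding those back, label number 2080553 + 2084 = 2082637 at 30 labels/s is 69421 s + 7 f = 19 h 17 min 1 s frame 7, i.e. 19:17:01;07.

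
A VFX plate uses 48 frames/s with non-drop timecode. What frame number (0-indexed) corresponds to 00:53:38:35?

Total seconds to the label: (0 × 3600 + 53 × 60 + 38) = 3218.
Frame index = 3218 × 48 + 35 = 154499.

frame 154499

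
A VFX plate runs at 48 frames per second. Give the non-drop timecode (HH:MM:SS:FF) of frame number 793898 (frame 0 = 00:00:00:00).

04:35:39:26

793898 ÷ 48 = 16539 full seconds, remainder 26 frames.
16539 s = 4 h 35 min 39 s.
Timecode: 04:35:39:26.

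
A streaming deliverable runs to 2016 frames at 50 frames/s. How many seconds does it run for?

40.32 seconds

Running time = 2016 / (50) = 40.32 s.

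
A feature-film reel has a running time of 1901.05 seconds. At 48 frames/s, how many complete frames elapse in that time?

Frames = 1901.05 × 48 = 456252/5 ≈ 91250.4000.
Complete frames: 91250.

91250 frames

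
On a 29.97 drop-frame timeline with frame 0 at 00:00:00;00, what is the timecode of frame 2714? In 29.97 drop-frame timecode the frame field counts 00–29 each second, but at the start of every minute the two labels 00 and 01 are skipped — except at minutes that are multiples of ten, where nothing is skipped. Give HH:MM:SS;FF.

00:01:30;16

Each 10-minute DF block holds 10 × 60 × 30 − 9 × 2 = 17982 frames. 2714 ÷ 17982 → 0 full blocks, remainder 2714.
Within the partial block the first minute is 1800 frames and each further minute 1798, so 1 further minute boundary passed. Total skipped labels = 18 × 0 + 2 × 1 = 2.
Non-drop label index = 2714 + 2 = 2716; at 30 labels/s that is 00:01:30:16, i.e. DF 00:01:30;16.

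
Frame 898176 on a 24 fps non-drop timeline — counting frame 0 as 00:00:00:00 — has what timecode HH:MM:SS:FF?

10:23:44:00

898176 ÷ 24 = 37424 full seconds, remainder 0 frames.
37424 s = 10 h 23 min 44 s.
Timecode: 10:23:44:00.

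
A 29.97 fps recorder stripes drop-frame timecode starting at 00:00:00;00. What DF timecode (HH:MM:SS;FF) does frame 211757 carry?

Each 10-minute DF block holds 10 × 60 × 30 − 9 × 2 = 17982 frames. 211757 ÷ 17982 → 11 full blocks, remainder 13955.
Within the partial block the first minute is 1800 frames and each further minute 1798, so 7 further minute boundaries passed. Total skipped labels = 18 × 11 + 2 × 7 = 212.
Non-drop label index = 211757 + 212 = 211969; at 30 labels/s that is 01:57:45:19, i.e. DF 01:57:45;19.

01:57:45;19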